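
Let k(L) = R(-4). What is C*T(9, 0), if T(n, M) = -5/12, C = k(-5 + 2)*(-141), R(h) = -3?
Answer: -705/4 ≈ -176.25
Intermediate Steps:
k(L) = -3
C = 423 (C = -3*(-141) = 423)
T(n, M) = -5/12 (T(n, M) = -5*1/12 = -5/12)
C*T(9, 0) = 423*(-5/12) = -705/4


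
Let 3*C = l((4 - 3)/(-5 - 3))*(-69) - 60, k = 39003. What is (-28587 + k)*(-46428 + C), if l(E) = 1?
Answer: -484041936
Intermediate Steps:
C = -43 (C = (1*(-69) - 60)/3 = (-69 - 60)/3 = (⅓)*(-129) = -43)
(-28587 + k)*(-46428 + C) = (-28587 + 39003)*(-46428 - 43) = 10416*(-46471) = -484041936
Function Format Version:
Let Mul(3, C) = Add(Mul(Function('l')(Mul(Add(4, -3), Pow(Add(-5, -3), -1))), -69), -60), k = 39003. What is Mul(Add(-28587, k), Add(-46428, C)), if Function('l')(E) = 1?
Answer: -484041936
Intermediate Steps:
C = -43 (C = Mul(Rational(1, 3), Add(Mul(1, -69), -60)) = Mul(Rational(1, 3), Add(-69, -60)) = Mul(Rational(1, 3), -129) = -43)
Mul(Add(-28587, k), Add(-46428, C)) = Mul(Add(-28587, 39003), Add(-46428, -43)) = Mul(10416, -46471) = -484041936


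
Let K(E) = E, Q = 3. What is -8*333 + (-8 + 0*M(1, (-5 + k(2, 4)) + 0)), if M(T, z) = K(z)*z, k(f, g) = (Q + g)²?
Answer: -2672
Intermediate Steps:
k(f, g) = (3 + g)²
M(T, z) = z² (M(T, z) = z*z = z²)
-8*333 + (-8 + 0*M(1, (-5 + k(2, 4)) + 0)) = -8*333 + (-8 + 0*((-5 + (3 + 4)²) + 0)²) = -2664 + (-8 + 0*((-5 + 7²) + 0)²) = -2664 + (-8 + 0*((-5 + 49) + 0)²) = -2664 + (-8 + 0*(44 + 0)²) = -2664 + (-8 + 0*44²) = -2664 + (-8 + 0*1936) = -2664 + (-8 + 0) = -2664 - 8 = -2672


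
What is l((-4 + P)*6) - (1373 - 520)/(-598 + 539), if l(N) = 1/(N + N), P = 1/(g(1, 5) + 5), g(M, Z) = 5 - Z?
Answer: 194189/13452 ≈ 14.436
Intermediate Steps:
P = 1/5 (P = 1/((5 - 1*5) + 5) = 1/((5 - 5) + 5) = 1/(0 + 5) = 1/5 ≈ 0.20000)
l(N) = 1/(2*N)
l((-4 + P)*6) - (1373 - 520)/(-598 + 539) = 1/(2*(((-4 + 1/5)*6))) - (1373 - 520)/(-598 + 539) = 1/(2*((-19/5*6))) - 853/(-59) = 1/(2*(-114/5)) - 853*(-1)/59 = (1/2)*(-5/114) - 1*(-853/59) = -5/228 + 853/59 = 194189/13452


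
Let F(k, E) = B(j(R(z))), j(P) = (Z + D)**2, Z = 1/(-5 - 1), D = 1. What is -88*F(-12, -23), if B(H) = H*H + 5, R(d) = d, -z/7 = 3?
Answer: -78155/162 ≈ -482.44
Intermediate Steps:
z = -21 (z = -7*3 = -21)
Z = -1/6 (Z = 1/(-6) = -1/6 ≈ -0.16667)
j(P) = 25/36 (j(P) = (-1/6 + 1)**2 = (5/6)**2 = 25/36)
B(H) = 5 + H**2 (B(H) = H**2 + 5 = 5 + H**2)
F(k, E) = 7105/1296 (F(k, E) = 5 + (25/36)**2 = 5 + 625/1296 = 7105/1296)
-88*F(-12, -23) = -88*7105/1296 = -78155/162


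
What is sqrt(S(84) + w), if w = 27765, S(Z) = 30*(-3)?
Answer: 15*sqrt(123) ≈ 166.36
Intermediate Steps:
S(Z) = -90
sqrt(S(84) + w) = sqrt(-90 + 27765) = sqrt(27675) = 15*sqrt(123)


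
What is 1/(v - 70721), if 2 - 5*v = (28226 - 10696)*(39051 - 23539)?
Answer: -5/272278963 ≈ -1.8364e-8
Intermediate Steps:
v = -271925358/5 (v = 2/5 - (28226 - 10696)*(39051 - 23539)/5 = 2/5 - 3506*15512 = 2/5 - 1/5*271925360 = 2/5 - 54385072 = -271925358/5 ≈ -5.4385e+7)
1/(v - 70721) = 1/(-271925358/5 - 70721) = 1/(-272278963/5) = -5/272278963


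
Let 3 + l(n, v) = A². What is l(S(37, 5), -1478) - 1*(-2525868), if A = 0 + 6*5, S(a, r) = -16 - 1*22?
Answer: 2526765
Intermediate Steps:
S(a, r) = -38 (S(a, r) = -16 - 22 = -38)
A = 30 (A = 0 + 30 = 30)
l(n, v) = 897 (l(n, v) = -3 + 30² = -3 + 900 = 897)
l(S(37, 5), -1478) - 1*(-2525868) = 897 - 1*(-2525868) = 897 + 2525868 = 2526765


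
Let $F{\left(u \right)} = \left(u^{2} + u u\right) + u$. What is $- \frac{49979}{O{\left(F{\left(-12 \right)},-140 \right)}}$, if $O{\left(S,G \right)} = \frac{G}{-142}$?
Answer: $- \frac{3548509}{70} \approx -50693.0$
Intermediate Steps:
$F{\left(u \right)} = u + 2 u^{2}$ ($F{\left(u \right)} = \left(u^{2} + u^{2}\right) + u = 2 u^{2} + u = u + 2 u^{2}$)
$O{\left(S,G \right)} = - \frac{G}{142}$ ($O{\left(S,G \right)} = G \left(- \frac{1}{142}\right) = - \frac{G}{142}$)
$- \frac{49979}{O{\left(F{\left(-12 \right)},-140 \right)}} = - \frac{49979}{\left(- \frac{1}{142}\right) \left(-140\right)} = - \frac{49979}{\frac{70}{71}} = \left(-49979\right) \frac{71}{70} = - \frac{3548509}{70}$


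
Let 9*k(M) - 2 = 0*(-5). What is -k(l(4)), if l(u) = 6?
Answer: -2/9 ≈ -0.22222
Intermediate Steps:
k(M) = 2/9 (k(M) = 2/9 + (0*(-5))/9 = 2/9 + (1/9)*0 = 2/9 + 0 = 2/9)
-k(l(4)) = -1*2/9 = -2/9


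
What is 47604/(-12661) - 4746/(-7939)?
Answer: -317839050/100515679 ≈ -3.1621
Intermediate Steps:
47604/(-12661) - 4746/(-7939) = 47604*(-1/12661) - 4746*(-1/7939) = -47604/12661 + 4746/7939 = -317839050/100515679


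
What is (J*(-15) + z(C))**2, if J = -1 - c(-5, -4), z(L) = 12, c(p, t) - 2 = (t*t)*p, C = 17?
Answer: 1306449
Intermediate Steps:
c(p, t) = 2 + p*t**2 (c(p, t) = 2 + (t*t)*p = 2 + t**2*p = 2 + p*t**2)
J = 77 (J = -1 - (2 - 5*(-4)**2) = -1 - (2 - 5*16) = -1 - (2 - 80) = -1 - 1*(-78) = -1 + 78 = 77)
(J*(-15) + z(C))**2 = (77*(-15) + 12)**2 = (-1155 + 12)**2 = (-1143)**2 = 1306449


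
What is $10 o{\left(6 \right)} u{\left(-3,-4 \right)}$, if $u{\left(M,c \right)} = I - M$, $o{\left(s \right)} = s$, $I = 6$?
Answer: $540$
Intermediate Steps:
$u{\left(M,c \right)} = 6 - M$
$10 o{\left(6 \right)} u{\left(-3,-4 \right)} = 10 \cdot 6 \left(6 - -3\right) = 60 \left(6 + 3\right) = 60 \cdot 9 = 540$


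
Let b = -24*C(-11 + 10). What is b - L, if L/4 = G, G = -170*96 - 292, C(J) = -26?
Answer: 67072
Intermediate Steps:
b = 624 (b = -24*(-26) = 624)
G = -16612 (G = -16320 - 292 = -16612)
L = -66448 (L = 4*(-16612) = -66448)
b - L = 624 - 1*(-66448) = 624 + 66448 = 67072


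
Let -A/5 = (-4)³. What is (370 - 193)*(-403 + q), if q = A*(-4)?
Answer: -297891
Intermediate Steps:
A = 320 (A = -5*(-4)³ = -5*(-64) = 320)
q = -1280 (q = 320*(-4) = -1280)
(370 - 193)*(-403 + q) = (370 - 193)*(-403 - 1280) = 177*(-1683) = -297891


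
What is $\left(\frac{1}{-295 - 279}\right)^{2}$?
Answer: $\frac{1}{329476} \approx 3.0351 \cdot 10^{-6}$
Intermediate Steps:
$\left(\frac{1}{-295 - 279}\right)^{2} = \left(\frac{1}{-574}\right)^{2} = \left(- \frac{1}{574}\right)^{2} = \frac{1}{329476}$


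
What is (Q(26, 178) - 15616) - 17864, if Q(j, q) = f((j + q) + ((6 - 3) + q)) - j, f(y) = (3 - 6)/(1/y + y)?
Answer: -4966461511/148226 ≈ -33506.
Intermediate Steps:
f(y) = -3/(y + 1/y) (f(y) = -3/(1/y + y) = -3/(y + 1/y))
Q(j, q) = -j - 3*(3 + j + 2*q)/(1 + (3 + j + 2*q)²) (Q(j, q) = -3*((j + q) + ((6 - 3) + q))/(1 + ((j + q) + ((6 - 3) + q))²) - j = -3*((j + q) + (3 + q))/(1 + ((j + q) + (3 + q))²) - j = -3*(3 + j + 2*q)/(1 + (3 + j + 2*q)²) - j = -j - 3*(3 + j + 2*q)/(1 + (3 + j + 2*q)²))
(Q(26, 178) - 15616) - 17864 = ((-9 - 6*178 - 3*26 - 1*26*(1 + (3 + 26 + 2*178)²))/(1 + (3 + 26 + 2*178)²) - 15616) - 17864 = ((-9 - 1068 - 78 - 1*26*(1 + (3 + 26 + 356)²))/(1 + (3 + 26 + 356)²) - 15616) - 17864 = ((-9 - 1068 - 78 - 1*26*(1 + 385²))/(1 + 385²) - 15616) - 17864 = ((-9 - 1068 - 78 - 1*26*(1 + 148225))/(1 + 148225) - 15616) - 17864 = ((-9 - 1068 - 78 - 1*26*148226)/148226 - 15616) - 17864 = ((-9 - 1068 - 78 - 3853876)/148226 - 15616) - 17864 = ((1/148226)*(-3855031) - 15616) - 17864 = (-3855031/148226 - 15616) - 17864 = -2318552247/148226 - 17864 = -4966461511/148226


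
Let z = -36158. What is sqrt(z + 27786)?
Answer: 2*I*sqrt(2093) ≈ 91.499*I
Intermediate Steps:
sqrt(z + 27786) = sqrt(-36158 + 27786) = sqrt(-8372) = 2*I*sqrt(2093)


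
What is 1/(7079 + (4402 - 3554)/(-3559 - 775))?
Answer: 2167/15339769 ≈ 0.00014127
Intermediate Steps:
1/(7079 + (4402 - 3554)/(-3559 - 775)) = 1/(7079 + 848/(-4334)) = 1/(7079 + 848*(-1/4334)) = 1/(7079 - 424/2167) = 1/(15339769/2167) = 2167/15339769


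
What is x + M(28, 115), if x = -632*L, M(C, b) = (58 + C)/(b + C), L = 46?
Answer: -4157210/143 ≈ -29071.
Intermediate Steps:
M(C, b) = (58 + C)/(C + b)
x = -29072 (x = -632*46 = -29072)
x + M(28, 115) = -29072 + (58 + 28)/(28 + 115) = -29072 + 86/143 = -4157210/143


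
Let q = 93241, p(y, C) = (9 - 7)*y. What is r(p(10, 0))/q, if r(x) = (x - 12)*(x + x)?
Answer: 320/93241 ≈ 0.0034320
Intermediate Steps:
p(y, C) = 2*y
r(x) = 2*x*(-12 + x) (r(x) = (-12 + x)*(2*x) = 2*x*(-12 + x))
r(p(10, 0))/q = (2*(2*10)*(-12 + 2*10))/93241 = (2*20*(-12 + 20))*(1/93241) = (2*20*8)*(1/93241) = 320*(1/93241) = 320/93241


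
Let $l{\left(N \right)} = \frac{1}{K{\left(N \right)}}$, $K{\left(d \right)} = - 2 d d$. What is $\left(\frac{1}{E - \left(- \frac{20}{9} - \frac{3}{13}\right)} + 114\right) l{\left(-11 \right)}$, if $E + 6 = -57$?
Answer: $- \frac{807459}{1714328} \approx -0.47101$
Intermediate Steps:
$E = -63$ ($E = -6 - 57 = -63$)
$K{\left(d \right)} = - 2 d^{2}$
$l{\left(N \right)} = - \frac{1}{2 N^{2}}$ ($l{\left(N \right)} = \frac{1}{\left(-2\right) N^{2}} = - \frac{1}{2 N^{2}}$)
$\left(\frac{1}{E - \left(- \frac{20}{9} - \frac{3}{13}\right)} + 114\right) l{\left(-11 \right)} = \left(\frac{1}{-63 - \left(- \frac{20}{9} - \frac{3}{13}\right)} + 114\right) \left(- \frac{1}{2 \cdot 121}\right) = \left(\frac{1}{-63 - - \frac{287}{117}} + 114\right) \left(\left(- \frac{1}{2}\right) \frac{1}{121}\right) = \left(\frac{1}{-63 + \left(\frac{20}{9} + \frac{3}{13}\right)} + 114\right) \left(- \frac{1}{242}\right) = \left(\frac{1}{-63 + \frac{287}{117}} + 114\right) \left(- \frac{1}{242}\right) = \left(\frac{1}{- \frac{7084}{117}} + 114\right) \left(- \frac{1}{242}\right) = \left(- \frac{117}{7084} + 114\right) \left(- \frac{1}{242}\right) = \frac{807459}{7084} \left(- \frac{1}{242}\right) = - \frac{807459}{1714328}$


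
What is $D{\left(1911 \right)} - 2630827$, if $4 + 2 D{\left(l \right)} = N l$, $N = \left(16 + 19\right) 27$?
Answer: $- \frac{3455763}{2} \approx -1.7279 \cdot 10^{6}$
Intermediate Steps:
$N = 945$ ($N = 35 \cdot 27 = 945$)
$D{\left(l \right)} = -2 + \frac{945 l}{2}$
$D{\left(1911 \right)} - 2630827 = \left(-2 + \frac{945}{2} \cdot 1911\right) - 2630827 = \left(-2 + \frac{1805895}{2}\right) - 2630827 = \frac{1805891}{2} - 2630827 = - \frac{3455763}{2}$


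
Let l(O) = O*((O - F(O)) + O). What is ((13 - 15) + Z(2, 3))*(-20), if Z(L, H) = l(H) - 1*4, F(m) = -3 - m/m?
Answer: -480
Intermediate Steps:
F(m) = -4 (F(m) = -3 - 1*1 = -3 - 1 = -4)
l(O) = O*(4 + 2*O) (l(O) = O*((O - 1*(-4)) + O) = O*((O + 4) + O) = O*((4 + O) + O) = O*(4 + 2*O))
Z(L, H) = -4 + 2*H*(2 + H) (Z(L, H) = 2*H*(2 + H) - 1*4 = 2*H*(2 + H) - 4 = -4 + 2*H*(2 + H))
((13 - 15) + Z(2, 3))*(-20) = ((13 - 15) + (-4 + 2*3*(2 + 3)))*(-20) = (-2 + (-4 + 2*3*5))*(-20) = (-2 + (-4 + 30))*(-20) = (-2 + 26)*(-20) = 24*(-20) = -480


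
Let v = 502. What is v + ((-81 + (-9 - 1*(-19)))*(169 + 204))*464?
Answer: -12287610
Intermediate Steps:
v + ((-81 + (-9 - 1*(-19)))*(169 + 204))*464 = 502 + ((-81 + (-9 - 1*(-19)))*(169 + 204))*464 = 502 + ((-81 + (-9 + 19))*373)*464 = 502 + ((-81 + 10)*373)*464 = 502 - 71*373*464 = 502 - 26483*464 = 502 - 12288112 = -12287610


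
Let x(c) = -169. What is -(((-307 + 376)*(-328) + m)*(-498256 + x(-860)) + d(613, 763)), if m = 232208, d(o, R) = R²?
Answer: 104457335631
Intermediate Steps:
-(((-307 + 376)*(-328) + m)*(-498256 + x(-860)) + d(613, 763)) = -(((-307 + 376)*(-328) + 232208)*(-498256 - 169) + 763²) = -((69*(-328) + 232208)*(-498425) + 582169) = -((-22632 + 232208)*(-498425) + 582169) = -(209576*(-498425) + 582169) = -(-104457917800 + 582169) = -1*(-104457335631) = 104457335631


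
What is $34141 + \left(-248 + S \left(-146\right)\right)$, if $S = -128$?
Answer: $52581$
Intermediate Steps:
$34141 + \left(-248 + S \left(-146\right)\right) = 34141 - -18440 = 34141 + \left(-248 + 18688\right) = 34141 + 18440 = 52581$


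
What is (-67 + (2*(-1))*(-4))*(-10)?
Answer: 590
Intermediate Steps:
(-67 + (2*(-1))*(-4))*(-10) = (-67 - 2*(-4))*(-10) = (-67 + 8)*(-10) = -59*(-10) = 590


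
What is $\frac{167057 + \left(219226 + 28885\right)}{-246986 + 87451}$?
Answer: $- \frac{415168}{159535} \approx -2.6024$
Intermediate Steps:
$\frac{167057 + \left(219226 + 28885\right)}{-246986 + 87451} = \frac{167057 + 248111}{-159535} = 415168 \left(- \frac{1}{159535}\right) = - \frac{415168}{159535}$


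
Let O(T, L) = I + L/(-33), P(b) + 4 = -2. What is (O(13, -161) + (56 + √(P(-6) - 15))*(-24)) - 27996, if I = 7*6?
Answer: -966673/33 - 24*I*√21 ≈ -29293.0 - 109.98*I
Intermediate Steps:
P(b) = -6 (P(b) = -4 - 2 = -6)
I = 42
O(T, L) = 42 - L/33 (O(T, L) = 42 + L/(-33) = 42 + L*(-1/33) = 42 - L/33)
(O(13, -161) + (56 + √(P(-6) - 15))*(-24)) - 27996 = ((42 - 1/33*(-161)) + (56 + √(-6 - 15))*(-24)) - 27996 = ((42 + 161/33) + (56 + √(-21))*(-24)) - 27996 = (1547/33 + (56 + I*√21)*(-24)) - 27996 = (1547/33 + (-1344 - 24*I*√21)) - 27996 = (-42805/33 - 24*I*√21) - 27996 = -966673/33 - 24*I*√21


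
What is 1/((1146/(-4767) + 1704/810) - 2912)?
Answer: -214515/624267974 ≈ -0.00034363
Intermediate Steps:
1/((1146/(-4767) + 1704/810) - 2912) = 1/((1146*(-1/4767) + 1704*(1/810)) - 2912) = 1/((-382/1589 + 284/135) - 2912) = 1/(399706/214515 - 2912) = 1/(-624267974/214515) = -214515/624267974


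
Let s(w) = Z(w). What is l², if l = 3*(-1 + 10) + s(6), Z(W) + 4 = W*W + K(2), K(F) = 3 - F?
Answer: 3600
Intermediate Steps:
Z(W) = -3 + W² (Z(W) = -4 + (W*W + (3 - 1*2)) = -4 + (W² + (3 - 2)) = -4 + (W² + 1) = -4 + (1 + W²) = -3 + W²)
s(w) = -3 + w²
l = 60 (l = 3*(-1 + 10) + (-3 + 6²) = 3*9 + (-3 + 36) = 27 + 33 = 60)
l² = 60² = 3600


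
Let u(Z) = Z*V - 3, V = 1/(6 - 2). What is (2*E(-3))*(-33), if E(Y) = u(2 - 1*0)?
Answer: 165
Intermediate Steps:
V = ¼ (V = 1/4 = ¼ ≈ 0.25000)
u(Z) = -3 + Z/4 (u(Z) = Z*(¼) - 3 = Z/4 - 3 = -3 + Z/4)
E(Y) = -5/2 (E(Y) = -3 + (2 - 1*0)/4 = -3 + (2 + 0)/4 = -3 + (¼)*2 = -3 + ½ = -5/2)
(2*E(-3))*(-33) = (2*(-5/2))*(-33) = -5*(-33) = 165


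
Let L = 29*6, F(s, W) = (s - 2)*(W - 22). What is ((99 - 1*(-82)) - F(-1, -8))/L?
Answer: 91/174 ≈ 0.52299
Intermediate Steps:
F(s, W) = (-22 + W)*(-2 + s) (F(s, W) = (-2 + s)*(-22 + W) = (-22 + W)*(-2 + s))
L = 174
((99 - 1*(-82)) - F(-1, -8))/L = ((99 - 1*(-82)) - (44 - 22*(-1) - 2*(-8) - 8*(-1)))/174 = ((99 + 82) - (44 + 22 + 16 + 8))*(1/174) = (181 - 1*90)*(1/174) = (181 - 90)*(1/174) = 91*(1/174) = 91/174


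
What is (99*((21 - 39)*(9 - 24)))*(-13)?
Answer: -347490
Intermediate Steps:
(99*((21 - 39)*(9 - 24)))*(-13) = (99*(-18*(-15)))*(-13) = (99*270)*(-13) = 26730*(-13) = -347490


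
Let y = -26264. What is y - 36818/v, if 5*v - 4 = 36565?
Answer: -960632306/36569 ≈ -26269.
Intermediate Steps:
v = 36569/5 (v = 4/5 + (1/5)*36565 = 4/5 + 7313 = 36569/5 ≈ 7313.8)
y - 36818/v = -26264 - 36818/36569/5 = -26264 - 36818*5/36569 = -26264 - 184090/36569 = -960632306/36569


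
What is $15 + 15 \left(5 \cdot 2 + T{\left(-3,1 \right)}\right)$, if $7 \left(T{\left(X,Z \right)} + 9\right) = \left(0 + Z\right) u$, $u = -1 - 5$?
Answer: $\frac{120}{7} \approx 17.143$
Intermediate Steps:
$u = -6$ ($u = -1 - 5 = -6$)
$T{\left(X,Z \right)} = -9 - \frac{6 Z}{7}$ ($T{\left(X,Z \right)} = -9 + \frac{\left(0 + Z\right) \left(-6\right)}{7} = -9 + \frac{Z \left(-6\right)}{7} = -9 + \frac{\left(-6\right) Z}{7} = -9 - \frac{6 Z}{7}$)
$15 + 15 \left(5 \cdot 2 + T{\left(-3,1 \right)}\right) = 15 + 15 \left(5 \cdot 2 - \frac{69}{7}\right) = 15 + 15 \left(10 - \frac{69}{7}\right) = 15 + 15 \cdot \frac{1}{7} = 15 + \frac{15}{7} = \frac{120}{7}$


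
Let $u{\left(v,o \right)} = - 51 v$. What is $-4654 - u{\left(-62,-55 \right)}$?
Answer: $-7816$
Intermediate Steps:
$-4654 - u{\left(-62,-55 \right)} = -4654 - \left(-51\right) \left(-62\right) = -4654 - 3162 = -7816$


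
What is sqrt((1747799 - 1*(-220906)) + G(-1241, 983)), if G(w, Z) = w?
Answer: 2*sqrt(491866) ≈ 1402.7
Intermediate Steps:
sqrt((1747799 - 1*(-220906)) + G(-1241, 983)) = sqrt((1747799 - 1*(-220906)) - 1241) = sqrt((1747799 + 220906) - 1241) = sqrt(1968705 - 1241) = sqrt(1967464) = 2*sqrt(491866)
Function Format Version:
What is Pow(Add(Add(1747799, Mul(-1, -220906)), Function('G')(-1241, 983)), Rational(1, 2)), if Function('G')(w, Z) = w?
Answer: Mul(2, Pow(491866, Rational(1, 2))) ≈ 1402.7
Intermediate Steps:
Pow(Add(Add(1747799, Mul(-1, -220906)), Function('G')(-1241, 983)), Rational(1, 2)) = Pow(Add(Add(1747799, Mul(-1, -220906)), -1241), Rational(1, 2)) = Pow(Add(Add(1747799, 220906), -1241), Rational(1, 2)) = Pow(Add(1968705, -1241), Rational(1, 2)) = Pow(1967464, Rational(1, 2)) = Mul(2, Pow(491866, Rational(1, 2)))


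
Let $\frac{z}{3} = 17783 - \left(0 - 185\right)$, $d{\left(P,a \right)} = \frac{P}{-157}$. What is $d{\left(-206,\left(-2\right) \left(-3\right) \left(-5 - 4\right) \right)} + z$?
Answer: $\frac{8463134}{157} \approx 53905.0$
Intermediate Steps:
$d{\left(P,a \right)} = - \frac{P}{157}$ ($d{\left(P,a \right)} = P \left(- \frac{1}{157}\right) = - \frac{P}{157}$)
$z = 53904$ ($z = 3 \left(17783 - \left(0 - 185\right)\right) = 3 \left(17783 - -185\right) = 3 \left(17783 + 185\right) = 3 \cdot 17968 = 53904$)
$d{\left(-206,\left(-2\right) \left(-3\right) \left(-5 - 4\right) \right)} + z = \left(- \frac{1}{157}\right) \left(-206\right) + 53904 = \frac{206}{157} + 53904 = \frac{8463134}{157}$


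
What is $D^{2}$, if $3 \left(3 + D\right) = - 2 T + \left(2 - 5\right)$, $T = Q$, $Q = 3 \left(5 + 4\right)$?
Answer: $484$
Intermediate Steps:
$Q = 27$ ($Q = 3 \cdot 9 = 27$)
$T = 27$
$D = -22$ ($D = -3 + \frac{\left(-2\right) 27 + \left(2 - 5\right)}{3} = -3 + \frac{-54 + \left(2 - 5\right)}{3} = -3 + \frac{-54 - 3}{3} = -3 + \frac{1}{3} \left(-57\right) = -3 - 19 = -22$)
$D^{2} = \left(-22\right)^{2} = 484$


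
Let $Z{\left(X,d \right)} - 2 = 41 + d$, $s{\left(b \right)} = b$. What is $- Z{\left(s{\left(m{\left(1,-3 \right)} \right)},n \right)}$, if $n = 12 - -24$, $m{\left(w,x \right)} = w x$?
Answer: $-79$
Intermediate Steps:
$n = 36$ ($n = 12 + 24 = 36$)
$Z{\left(X,d \right)} = 43 + d$ ($Z{\left(X,d \right)} = 2 + \left(41 + d\right) = 43 + d$)
$- Z{\left(s{\left(m{\left(1,-3 \right)} \right)},n \right)} = - (43 + 36) = \left(-1\right) 79 = -79$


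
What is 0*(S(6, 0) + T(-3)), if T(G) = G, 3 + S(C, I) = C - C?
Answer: 0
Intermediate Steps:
S(C, I) = -3 (S(C, I) = -3 + (C - C) = -3 + 0 = -3)
0*(S(6, 0) + T(-3)) = 0*(-3 - 3) = 0*(-6) = 0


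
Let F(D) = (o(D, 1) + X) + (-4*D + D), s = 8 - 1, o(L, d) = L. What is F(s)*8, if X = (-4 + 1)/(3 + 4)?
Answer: -808/7 ≈ -115.43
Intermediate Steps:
s = 7
X = -3/7 ≈ -0.42857
F(D) = -3/7 - 2*D (F(D) = (D - 3/7) + (-4*D + D) = (-3/7 + D) - 3*D = -3/7 - 2*D)
F(s)*8 = (-3/7 - 2*7)*8 = (-3/7 - 14)*8 = -101/7*8 = -808/7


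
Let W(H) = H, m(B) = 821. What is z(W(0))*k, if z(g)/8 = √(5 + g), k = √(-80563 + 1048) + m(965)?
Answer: 6568*√5 + 120*I*√1767 ≈ 14687.0 + 5044.3*I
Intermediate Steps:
k = 821 + 3*I*√8835 (k = √(-80563 + 1048) + 821 = √(-79515) + 821 = 3*I*√8835 + 821 = 821 + 3*I*√8835 ≈ 821.0 + 281.98*I)
z(g) = 8*√(5 + g)
z(W(0))*k = (8*√(5 + 0))*(821 + 3*I*√8835) = (8*√5)*(821 + 3*I*√8835) = 8*√5*(821 + 3*I*√8835)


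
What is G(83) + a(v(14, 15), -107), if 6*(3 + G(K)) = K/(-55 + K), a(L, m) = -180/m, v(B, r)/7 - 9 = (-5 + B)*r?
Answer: -14807/17976 ≈ -0.82371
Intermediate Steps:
v(B, r) = 63 + 7*r*(-5 + B) (v(B, r) = 63 + 7*((-5 + B)*r) = 63 + 7*(r*(-5 + B)) = 63 + 7*r*(-5 + B))
G(K) = -3 + K/(6*(-55 + K)) (G(K) = -3 + (K/(-55 + K))/6 = -3 + K/(6*(-55 + K)))
G(83) + a(v(14, 15), -107) = (990 - 17*83)/(6*(-55 + 83)) - 180/(-107) = (1/6)*(990 - 1411)/28 - 180*(-1/107) = (1/6)*(1/28)*(-421) + 180/107 = -421/168 + 180/107 = -14807/17976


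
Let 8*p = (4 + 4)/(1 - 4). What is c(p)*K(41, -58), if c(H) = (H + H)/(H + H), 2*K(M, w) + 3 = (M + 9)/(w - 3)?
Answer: -233/122 ≈ -1.9098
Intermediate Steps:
K(M, w) = -3/2 + (9 + M)/(2*(-3 + w)) (K(M, w) = -3/2 + ((M + 9)/(w - 3))/2 = -3/2 + ((9 + M)/(-3 + w))/2 = -3/2 + (9 + M)/(2*(-3 + w)))
p = -1/3 (p = ((4 + 4)/(1 - 4))/8 = (8/(-3))/8 = (8*(-1/3))/8 = (1/8)*(-8/3) = -1/3 ≈ -0.33333)
c(H) = 1 (c(H) = (2*H)/((2*H)) = (2*H)*(1/(2*H)) = 1)
c(p)*K(41, -58) = 1*((18 + 41 - 3*(-58))/(2*(-3 - 58))) = 1*((1/2)*(18 + 41 + 174)/(-61)) = 1*((1/2)*(-1/61)*233) = 1*(-233/122) = -233/122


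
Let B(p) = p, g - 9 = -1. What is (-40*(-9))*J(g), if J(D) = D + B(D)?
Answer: 5760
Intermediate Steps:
g = 8 (g = 9 - 1 = 8)
J(D) = 2*D (J(D) = D + D = 2*D)
(-40*(-9))*J(g) = (-40*(-9))*(2*8) = 360*16 = 5760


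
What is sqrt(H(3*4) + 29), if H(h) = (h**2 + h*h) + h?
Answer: sqrt(329) ≈ 18.138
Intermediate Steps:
H(h) = h + 2*h**2 (H(h) = (h**2 + h**2) + h = 2*h**2 + h = h + 2*h**2)
sqrt(H(3*4) + 29) = sqrt((3*4)*(1 + 2*(3*4)) + 29) = sqrt(12*(1 + 2*12) + 29) = sqrt(12*(1 + 24) + 29) = sqrt(12*25 + 29) = sqrt(300 + 29) = sqrt(329)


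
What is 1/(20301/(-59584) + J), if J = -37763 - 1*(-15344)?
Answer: -59584/1335833997 ≈ -4.4604e-5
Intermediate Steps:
J = -22419 (J = -37763 + 15344 = -22419)
1/(20301/(-59584) + J) = 1/(20301/(-59584) - 22419) = 1/(20301*(-1/59584) - 22419) = 1/(-20301/59584 - 22419) = 1/(-1335833997/59584) = -59584/1335833997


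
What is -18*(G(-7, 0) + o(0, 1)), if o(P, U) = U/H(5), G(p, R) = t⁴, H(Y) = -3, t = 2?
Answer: -282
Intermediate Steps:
G(p, R) = 16 (G(p, R) = 2⁴ = 16)
o(P, U) = -U/3 (o(P, U) = U/(-3) = U*(-⅓) = -U/3)
-18*(G(-7, 0) + o(0, 1)) = -18*(16 - ⅓*1) = -18*(16 - ⅓) = -18*47/3 = -282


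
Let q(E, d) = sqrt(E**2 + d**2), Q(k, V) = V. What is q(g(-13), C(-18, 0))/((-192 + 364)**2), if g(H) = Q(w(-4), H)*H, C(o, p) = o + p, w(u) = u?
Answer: sqrt(28885)/29584 ≈ 0.0057449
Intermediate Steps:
g(H) = H**2 (g(H) = H*H = H**2)
q(g(-13), C(-18, 0))/((-192 + 364)**2) = sqrt(((-13)**2)**2 + (-18 + 0)**2)/((-192 + 364)**2) = sqrt(169**2 + (-18)**2)/(172**2) = sqrt(28561 + 324)/29584 = sqrt(28885)*(1/29584) = sqrt(28885)/29584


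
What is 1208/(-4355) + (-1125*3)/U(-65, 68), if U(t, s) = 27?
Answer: -545583/4355 ≈ -125.28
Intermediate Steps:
1208/(-4355) + (-1125*3)/U(-65, 68) = 1208/(-4355) - 1125*3/27 = 1208*(-1/4355) - 3375*1/27 = -1208/4355 - 125 = -545583/4355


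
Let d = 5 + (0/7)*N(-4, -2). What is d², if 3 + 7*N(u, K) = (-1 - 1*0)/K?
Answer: 25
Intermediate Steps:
N(u, K) = -3/7 - 1/(7*K) (N(u, K) = -3/7 + ((-1 - 1*0)/K)/7 = -3/7 + ((-1 + 0)/K)/7 = -3/7 + (-1/K)/7 = -3/7 - 1/(7*K))
d = 5 (d = 5 + (0/7)*((⅐)*(-1 - 3*(-2))/(-2)) = 5 + (0*(⅐))*((⅐)*(-½)*(-1 + 6)) = 5 + 0*((⅐)*(-½)*5) = 5 + 0*(-5/14) = 5 + 0 = 5)
d² = 5² = 25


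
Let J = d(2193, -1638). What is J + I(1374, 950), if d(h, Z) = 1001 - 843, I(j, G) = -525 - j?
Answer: -1741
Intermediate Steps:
d(h, Z) = 158
J = 158
J + I(1374, 950) = 158 + (-525 - 1*1374) = 158 + (-525 - 1374) = 158 - 1899 = -1741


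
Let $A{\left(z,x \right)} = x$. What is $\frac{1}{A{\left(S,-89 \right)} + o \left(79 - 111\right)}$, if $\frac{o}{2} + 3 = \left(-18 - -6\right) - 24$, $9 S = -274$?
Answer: $\frac{1}{2407} \approx 0.00041546$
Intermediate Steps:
$S = - \frac{274}{9}$ ($S = \frac{1}{9} \left(-274\right) = - \frac{274}{9} \approx -30.444$)
$o = -78$ ($o = -6 + 2 \left(\left(-18 - -6\right) - 24\right) = -6 + 2 \left(\left(-18 + 6\right) - 24\right) = -6 + 2 \left(-12 - 24\right) = -6 + 2 \left(-36\right) = -6 - 72 = -78$)
$\frac{1}{A{\left(S,-89 \right)} + o \left(79 - 111\right)} = \frac{1}{-89 - 78 \left(79 - 111\right)} = \frac{1}{-89 - -2496} = \frac{1}{-89 + 2496} = \frac{1}{2407}$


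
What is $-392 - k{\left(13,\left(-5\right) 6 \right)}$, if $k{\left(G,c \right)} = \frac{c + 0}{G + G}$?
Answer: $- \frac{5081}{13} \approx -390.85$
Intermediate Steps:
$k{\left(G,c \right)} = \frac{c}{2 G}$
$-392 - k{\left(13,\left(-5\right) 6 \right)} = -392 - \frac{\left(-5\right) 6}{2 \cdot 13} = -392 - \frac{1}{2} \left(-30\right) \frac{1}{13} = -392 - - \frac{15}{13} = -392 + \frac{15}{13} = - \frac{5081}{13}$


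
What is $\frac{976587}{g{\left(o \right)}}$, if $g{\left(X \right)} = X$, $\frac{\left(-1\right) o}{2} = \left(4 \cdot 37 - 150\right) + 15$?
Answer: $- \frac{976587}{26} \approx -37561.0$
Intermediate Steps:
$o = -26$ ($o = - 2 \left(\left(4 \cdot 37 - 150\right) + 15\right) = - 2 \left(\left(148 - 150\right) + 15\right) = - 2 \left(-2 + 15\right) = \left(-2\right) 13 = -26$)
$\frac{976587}{g{\left(o \right)}} = \frac{976587}{-26} = 976587 \left(- \frac{1}{26}\right) = - \frac{976587}{26}$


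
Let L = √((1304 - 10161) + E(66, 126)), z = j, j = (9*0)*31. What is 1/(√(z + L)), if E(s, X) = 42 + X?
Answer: -8689^(¾)*I^(3/2)/8689 ≈ 0.073239 - 0.073239*I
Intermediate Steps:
j = 0 (j = 0*31 = 0)
z = 0
L = I*√8689 (L = √((1304 - 10161) + (42 + 126)) = √(-8857 + 168) = √(-8689) = I*√8689 ≈ 93.215*I)
1/(√(z + L)) = 1/(√(0 + I*√8689)) = 1/(√(I*√8689)) = 1/(8689^(¼)*√I) = -8689^(¾)*I^(3/2)/8689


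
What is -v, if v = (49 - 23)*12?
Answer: -312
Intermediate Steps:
v = 312 (v = 26*12 = 312)
-v = -1*312 = -312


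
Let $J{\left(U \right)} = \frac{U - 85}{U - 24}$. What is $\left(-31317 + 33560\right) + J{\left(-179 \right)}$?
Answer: $\frac{455593}{203} \approx 2244.3$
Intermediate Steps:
$J{\left(U \right)} = \frac{-85 + U}{-24 + U}$ ($J{\left(U \right)} = \frac{-85 + U}{U - 24} = \frac{-85 + U}{-24 + U}$)
$\left(-31317 + 33560\right) + J{\left(-179 \right)} = \left(-31317 + 33560\right) + \frac{-85 - 179}{-24 - 179} = 2243 + \frac{1}{-203} \left(-264\right) = 2243 - - \frac{264}{203} = 2243 + \frac{264}{203} = \frac{455593}{203}$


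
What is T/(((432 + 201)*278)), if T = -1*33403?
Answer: -33403/175974 ≈ -0.18982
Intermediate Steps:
T = -33403
T/(((432 + 201)*278)) = -33403*1/(278*(432 + 201)) = -33403/(633*278) = -33403/175974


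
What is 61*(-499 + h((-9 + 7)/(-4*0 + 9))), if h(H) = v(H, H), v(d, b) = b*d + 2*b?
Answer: -2467511/81 ≈ -30463.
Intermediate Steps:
v(d, b) = 2*b + b*d
h(H) = H*(2 + H)
61*(-499 + h((-9 + 7)/(-4*0 + 9))) = 61*(-499 + ((-9 + 7)/(-4*0 + 9))*(2 + (-9 + 7)/(-4*0 + 9))) = 61*(-499 + (-2/(0 + 9))*(2 - 2/(0 + 9))) = 61*(-499 + (-2/9)*(2 - 2/9)) = 61*(-499 + (-2*1/9)*(2 - 2*1/9)) = 61*(-499 - 2*(2 - 2/9)/9) = 61*(-499 - 2/9*16/9) = 61*(-499 - 32/81) = 61*(-40451/81) = -2467511/81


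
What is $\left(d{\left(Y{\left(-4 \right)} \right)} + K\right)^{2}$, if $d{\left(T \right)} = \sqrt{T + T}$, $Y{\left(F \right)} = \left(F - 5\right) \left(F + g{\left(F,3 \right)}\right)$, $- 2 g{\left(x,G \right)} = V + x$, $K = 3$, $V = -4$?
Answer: $9$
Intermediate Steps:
$g{\left(x,G \right)} = 2 - \frac{x}{2}$ ($g{\left(x,G \right)} = - \frac{-4 + x}{2} = 2 - \frac{x}{2}$)
$Y{\left(F \right)} = \left(-5 + F\right) \left(2 + \frac{F}{2}\right)$ ($Y{\left(F \right)} = \left(F - 5\right) \left(F - \left(-2 + \frac{F}{2}\right)\right) = \left(-5 + F\right) \left(2 + \frac{F}{2}\right)$)
$d{\left(T \right)} = \sqrt{2} \sqrt{T}$ ($d{\left(T \right)} = \sqrt{2 T} = \sqrt{2} \sqrt{T}$)
$\left(d{\left(Y{\left(-4 \right)} \right)} + K\right)^{2} = \left(\sqrt{2} \sqrt{-10 + \frac{\left(-4\right)^{2}}{2} - -2} + 3\right)^{2} = \left(\sqrt{2} \sqrt{-10 + \frac{1}{2} \cdot 16 + 2} + 3\right)^{2} = \left(\sqrt{2} \sqrt{-10 + 8 + 2} + 3\right)^{2} = \left(\sqrt{2} \sqrt{0} + 3\right)^{2} = \left(\sqrt{2} \cdot 0 + 3\right)^{2} = \left(0 + 3\right)^{2} = 3^{2} = 9$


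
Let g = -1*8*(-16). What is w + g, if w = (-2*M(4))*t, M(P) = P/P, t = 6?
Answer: 116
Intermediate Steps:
M(P) = 1
w = -12 (w = -2*1*6 = -2*6 = -12)
g = 128 (g = -8*(-16) = 128)
w + g = -12 + 128 = 116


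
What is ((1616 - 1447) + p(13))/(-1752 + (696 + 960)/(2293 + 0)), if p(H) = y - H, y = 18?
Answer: -66497/669280 ≈ -0.099356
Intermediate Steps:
p(H) = 18 - H
((1616 - 1447) + p(13))/(-1752 + (696 + 960)/(2293 + 0)) = ((1616 - 1447) + (18 - 1*13))/(-1752 + (696 + 960)/(2293 + 0)) = (169 + (18 - 13))/(-1752 + 1656/2293) = (169 + 5)/(-1752 + 1656*(1/2293)) = 174/(-1752 + 1656/2293) = 174/(-4015680/2293) = 174*(-2293/4015680) = -66497/669280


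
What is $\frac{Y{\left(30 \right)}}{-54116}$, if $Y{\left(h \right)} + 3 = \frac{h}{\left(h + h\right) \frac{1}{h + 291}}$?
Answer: $- \frac{315}{108232} \approx -0.0029104$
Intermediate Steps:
$Y{\left(h \right)} = \frac{285}{2} + \frac{h}{2}$ ($Y{\left(h \right)} = -3 + \frac{h}{\left(h + h\right) \frac{1}{h + 291}} = -3 + \frac{h}{2 h \frac{1}{291 + h}} = -3 + h \frac{291 + h}{2 h} = -3 + \left(\frac{291}{2} + \frac{h}{2}\right) = \frac{285}{2} + \frac{h}{2}$)
$\frac{Y{\left(30 \right)}}{-54116} = \frac{\frac{285}{2} + \frac{1}{2} \cdot 30}{-54116} = \left(\frac{285}{2} + 15\right) \left(- \frac{1}{54116}\right) = \frac{315}{2} \left(- \frac{1}{54116}\right) = - \frac{315}{108232}$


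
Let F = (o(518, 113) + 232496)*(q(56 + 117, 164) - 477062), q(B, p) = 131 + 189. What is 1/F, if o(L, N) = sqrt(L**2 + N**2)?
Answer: -116248/12884931998084433 + sqrt(281093)/25769863996168866 ≈ -9.0014e-12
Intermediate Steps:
q(B, p) = 320
F = -110840608032 - 476742*sqrt(281093) (F = (sqrt(518**2 + 113**2) + 232496)*(320 - 477062) = (sqrt(268324 + 12769) + 232496)*(-476742) = (sqrt(281093) + 232496)*(-476742) = (232496 + sqrt(281093))*(-476742) = -110840608032 - 476742*sqrt(281093) ≈ -1.1109e+11)
1/F = 1/(-110840608032 - 476742*sqrt(281093))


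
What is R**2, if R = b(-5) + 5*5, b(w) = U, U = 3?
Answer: 784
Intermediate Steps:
b(w) = 3
R = 28 (R = 3 + 5*5 = 3 + 25 = 28)
R**2 = 28**2 = 784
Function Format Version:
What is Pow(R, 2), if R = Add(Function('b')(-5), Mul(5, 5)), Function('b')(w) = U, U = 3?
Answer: 784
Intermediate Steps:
Function('b')(w) = 3
R = 28 (R = Add(3, Mul(5, 5)) = Add(3, 25) = 28)
Pow(R, 2) = Pow(28, 2) = 784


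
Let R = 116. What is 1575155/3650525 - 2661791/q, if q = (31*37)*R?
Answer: -1901471413443/97141930460 ≈ -19.574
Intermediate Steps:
q = 133052 (q = (31*37)*116 = 1147*116 = 133052)
1575155/3650525 - 2661791/q = 1575155/3650525 - 2661791/133052 = 1575155*(1/3650525) - 2661791*1/133052 = 315031/730105 - 2661791/133052 = -1901471413443/97141930460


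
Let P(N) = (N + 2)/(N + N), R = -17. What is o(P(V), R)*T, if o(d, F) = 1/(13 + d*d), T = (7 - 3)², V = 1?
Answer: 64/61 ≈ 1.0492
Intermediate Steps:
P(N) = (2 + N)/(2*N) (P(N) = (2 + N)/((2*N)) = (2 + N)*(1/(2*N)) = (2 + N)/(2*N))
T = 16 (T = 4² = 16)
o(d, F) = 1/(13 + d²)
o(P(V), R)*T = 16/(13 + ((½)*(2 + 1)/1)²) = 16/(13 + ((½)*1*3)²) = 16/(13 + (3/2)²) = 16/(13 + 9/4) = 16/(61/4) = (4/61)*16 = 64/61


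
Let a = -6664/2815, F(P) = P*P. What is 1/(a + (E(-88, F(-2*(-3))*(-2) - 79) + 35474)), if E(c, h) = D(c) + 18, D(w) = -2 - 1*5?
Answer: 2815/99883611 ≈ 2.8183e-5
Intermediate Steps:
D(w) = -7 (D(w) = -2 - 5 = -7)
F(P) = P**2
a = -6664/2815 (a = -6664*1/2815 = -6664/2815 ≈ -2.3673)
E(c, h) = 11 (E(c, h) = -7 + 18 = 11)
1/(a + (E(-88, F(-2*(-3))*(-2) - 79) + 35474)) = 1/(-6664/2815 + (11 + 35474)) = 1/(-6664/2815 + 35485) = 1/(99883611/2815) = 2815/99883611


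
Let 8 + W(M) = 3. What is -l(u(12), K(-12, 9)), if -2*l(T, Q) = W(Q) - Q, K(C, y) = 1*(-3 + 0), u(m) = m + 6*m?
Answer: -1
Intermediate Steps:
W(M) = -5 (W(M) = -8 + 3 = -5)
u(m) = 7*m
K(C, y) = -3 (K(C, y) = 1*(-3) = -3)
l(T, Q) = 5/2 + Q/2 (l(T, Q) = -(-5 - Q)/2 = 5/2 + Q/2)
-l(u(12), K(-12, 9)) = -(5/2 + (½)*(-3)) = -(5/2 - 3/2) = -1*1 = -1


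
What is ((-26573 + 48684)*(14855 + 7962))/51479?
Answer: 504506687/51479 ≈ 9800.3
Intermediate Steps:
((-26573 + 48684)*(14855 + 7962))/51479 = (22111*22817)*(1/51479) = 504506687*(1/51479) = 504506687/51479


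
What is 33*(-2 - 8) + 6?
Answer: -324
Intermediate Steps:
33*(-2 - 8) + 6 = 33*(-10) + 6 = -330 + 6 = -324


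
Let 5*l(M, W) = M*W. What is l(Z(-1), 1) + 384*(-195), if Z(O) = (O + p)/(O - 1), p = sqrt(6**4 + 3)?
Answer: -748799/10 - sqrt(1299)/10 ≈ -74884.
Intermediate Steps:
p = sqrt(1299) (p = sqrt(1296 + 3) = sqrt(1299) ≈ 36.042)
Z(O) = (O + sqrt(1299))/(-1 + O) (Z(O) = (O + sqrt(1299))/(O - 1) = (O + sqrt(1299))/(-1 + O))
l(M, W) = M*W/5 (l(M, W) = (M*W)/5 = M*W/5)
l(Z(-1), 1) + 384*(-195) = (1/5)*((-1 + sqrt(1299))/(-1 - 1))*1 + 384*(-195) = (1/5)*((-1 + sqrt(1299))/(-2))*1 - 74880 = (1/5)*(-(-1 + sqrt(1299))/2)*1 - 74880 = (1/5)*(1/2 - sqrt(1299)/2)*1 - 74880 = (1/10 - sqrt(1299)/10) - 74880 = -748799/10 - sqrt(1299)/10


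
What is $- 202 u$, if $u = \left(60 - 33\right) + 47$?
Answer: $-14948$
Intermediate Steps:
$u = 74$ ($u = 27 + 47 = 74$)
$- 202 u = \left(-202\right) 74 = -14948$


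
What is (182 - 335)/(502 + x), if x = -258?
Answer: -153/244 ≈ -0.62705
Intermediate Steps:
(182 - 335)/(502 + x) = (182 - 335)/(502 - 258) = -153/244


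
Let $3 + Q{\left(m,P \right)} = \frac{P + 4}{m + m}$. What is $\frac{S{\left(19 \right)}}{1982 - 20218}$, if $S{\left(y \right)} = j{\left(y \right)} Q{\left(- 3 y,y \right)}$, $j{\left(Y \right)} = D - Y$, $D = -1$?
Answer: $- \frac{1825}{519726} \approx -0.0035115$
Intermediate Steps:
$j{\left(Y \right)} = -1 - Y$
$Q{\left(m,P \right)} = -3 + \frac{4 + P}{2 m}$ ($Q{\left(m,P \right)} = -3 + \frac{P + 4}{m + m} = -3 + \frac{4 + P}{2 m}$)
$S{\left(y \right)} = - \frac{\left(-1 - y\right) \left(4 + 19 y\right)}{6 y}$ ($S{\left(y \right)} = \left(-1 - y\right) \frac{4 + y - 6 \left(- 3 y\right)}{2 \left(- 3 y\right)} = \left(-1 - y\right) \frac{- \frac{1}{3 y} \left(4 + y + 18 y\right)}{2} = \left(-1 - y\right) \frac{- \frac{1}{3 y} \left(4 + 19 y\right)}{2} = \left(-1 - y\right) \left(- \frac{4 + 19 y}{6 y}\right) = - \frac{\left(-1 - y\right) \left(4 + 19 y\right)}{6 y}$)
$\frac{S{\left(19 \right)}}{1982 - 20218} = \frac{\frac{1}{6} \cdot \frac{1}{19} \left(1 + 19\right) \left(4 + 19 \cdot 19\right)}{1982 - 20218} = \frac{\frac{1}{6} \cdot \frac{1}{19} \cdot 20 \left(4 + 361\right)}{-18236} = - \frac{\frac{1}{6} \cdot \frac{1}{19} \cdot 20 \cdot 365}{18236} = \left(- \frac{1}{18236}\right) \frac{3650}{57} = - \frac{1825}{519726}$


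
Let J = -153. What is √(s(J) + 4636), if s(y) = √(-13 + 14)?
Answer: √4637 ≈ 68.095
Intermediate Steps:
s(y) = 1 (s(y) = √1 = 1)
√(s(J) + 4636) = √(1 + 4636) = √4637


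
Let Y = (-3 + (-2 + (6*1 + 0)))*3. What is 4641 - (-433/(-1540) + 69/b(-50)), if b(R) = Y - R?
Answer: 378669211/81620 ≈ 4639.4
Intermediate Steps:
Y = 3 (Y = (-3 + (-2 + (6 + 0)))*3 = (-3 + (-2 + 6))*3 = (-3 + 4)*3 = 1*3 = 3)
b(R) = 3 - R
4641 - (-433/(-1540) + 69/b(-50)) = 4641 - (-433/(-1540) + 69/(3 - 1*(-50))) = 4641 - (-433*(-1/1540) + 69/(3 + 50)) = 4641 - (433/1540 + 69/53) = 4641 - 1*129209/81620 = 4641 - 129209/81620 = 378669211/81620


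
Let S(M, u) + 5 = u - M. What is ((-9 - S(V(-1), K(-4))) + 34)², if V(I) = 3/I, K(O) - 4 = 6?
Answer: 289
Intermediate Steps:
K(O) = 10 (K(O) = 4 + 6 = 10)
S(M, u) = -5 + u - M (S(M, u) = -5 + (u - M) = -5 + u - M)
((-9 - S(V(-1), K(-4))) + 34)² = ((-9 - (-5 + 10 - 3/(-1))) + 34)² = ((-9 - (-5 + 10 - 3*(-1))) + 34)² = ((-9 - (-5 + 10 - 1*(-3))) + 34)² = ((-9 - (-5 + 10 + 3)) + 34)² = ((-9 - 1*8) + 34)² = ((-9 - 8) + 34)² = (-17 + 34)² = 17² = 289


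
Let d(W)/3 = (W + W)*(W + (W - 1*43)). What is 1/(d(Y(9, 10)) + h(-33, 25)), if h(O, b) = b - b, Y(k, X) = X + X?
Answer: -1/360 ≈ -0.0027778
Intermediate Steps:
Y(k, X) = 2*X
d(W) = 6*W*(-43 + 2*W) (d(W) = 3*((W + W)*(W + (W - 1*43))) = 3*((2*W)*(W + (W - 43))) = 3*((2*W)*(W + (-43 + W))) = 3*((2*W)*(-43 + 2*W)) = 3*(2*W*(-43 + 2*W)) = 6*W*(-43 + 2*W))
h(O, b) = 0
1/(d(Y(9, 10)) + h(-33, 25)) = 1/(6*(2*10)*(-43 + 2*(2*10)) + 0) = 1/(6*20*(-43 + 2*20) + 0) = 1/(6*20*(-43 + 40) + 0) = 1/(6*20*(-3) + 0) = 1/(-360 + 0) = 1/(-360) = -1/360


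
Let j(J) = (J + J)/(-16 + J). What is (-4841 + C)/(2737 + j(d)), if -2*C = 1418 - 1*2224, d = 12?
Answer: -4438/2731 ≈ -1.6250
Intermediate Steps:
j(J) = 2*J/(-16 + J) (j(J) = (2*J)/(-16 + J) = 2*J/(-16 + J))
C = 403 (C = -(1418 - 1*2224)/2 = -(1418 - 2224)/2 = -½*(-806) = 403)
(-4841 + C)/(2737 + j(d)) = (-4841 + 403)/(2737 + 2*12/(-16 + 12)) = -4438/(2737 + 2*12/(-4)) = -4438/(2737 + 2*12*(-¼)) = -4438/(2737 - 6) = -4438/2731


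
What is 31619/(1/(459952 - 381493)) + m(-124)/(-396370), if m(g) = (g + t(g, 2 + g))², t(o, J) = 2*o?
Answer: 491656380986193/198185 ≈ 2.4808e+9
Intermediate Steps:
m(g) = 9*g² (m(g) = (g + 2*g)² = (3*g)² = 9*g²)
31619/(1/(459952 - 381493)) + m(-124)/(-396370) = 31619/(1/(459952 - 381493)) + (9*(-124)²)/(-396370) = 31619/(1/78459) + (9*15376)*(-1/396370) = 31619/(1/78459) + 138384*(-1/396370) = 31619*78459 - 69192/198185 = 2480795121 - 69192/198185 = 491656380986193/198185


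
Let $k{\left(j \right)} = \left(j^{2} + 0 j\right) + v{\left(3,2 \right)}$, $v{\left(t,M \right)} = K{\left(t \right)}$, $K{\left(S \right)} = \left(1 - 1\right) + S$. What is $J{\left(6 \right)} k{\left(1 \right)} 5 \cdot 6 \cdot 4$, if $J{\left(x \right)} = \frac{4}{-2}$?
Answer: $-960$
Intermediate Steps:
$K{\left(S \right)} = S$ ($K{\left(S \right)} = \left(1 - 1\right) + S = 0 + S = S$)
$v{\left(t,M \right)} = t$
$k{\left(j \right)} = 3 + j^{2}$ ($k{\left(j \right)} = \left(j^{2} + 0 j\right) + 3 = \left(j^{2} + 0\right) + 3 = j^{2} + 3 = 3 + j^{2}$)
$J{\left(x \right)} = -2$ ($J{\left(x \right)} = 4 \left(- \frac{1}{2}\right) = -2$)
$J{\left(6 \right)} k{\left(1 \right)} 5 \cdot 6 \cdot 4 = - 2 \left(3 + 1^{2}\right) 5 \cdot 6 \cdot 4 = - 2 \left(3 + 1\right) 30 \cdot 4 = \left(-2\right) 4 \cdot 120 = \left(-8\right) 120 = -960$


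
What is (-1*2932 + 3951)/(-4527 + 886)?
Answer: -1019/3641 ≈ -0.27987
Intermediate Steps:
(-1*2932 + 3951)/(-4527 + 886) = (-2932 + 3951)/(-3641) = 1019*(-1/3641) = -1019/3641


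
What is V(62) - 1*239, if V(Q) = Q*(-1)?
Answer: -301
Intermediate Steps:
V(Q) = -Q
V(62) - 1*239 = -1*62 - 1*239 = -62 - 239 = -301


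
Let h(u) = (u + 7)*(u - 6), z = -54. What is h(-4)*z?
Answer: 1620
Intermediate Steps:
h(u) = (-6 + u)*(7 + u) (h(u) = (7 + u)*(-6 + u) = (-6 + u)*(7 + u))
h(-4)*z = (-42 - 4 + (-4)**2)*(-54) = (-42 - 4 + 16)*(-54) = -30*(-54) = 1620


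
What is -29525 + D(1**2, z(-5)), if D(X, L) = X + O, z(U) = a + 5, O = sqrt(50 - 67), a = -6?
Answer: -29524 + I*sqrt(17) ≈ -29524.0 + 4.1231*I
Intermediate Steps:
O = I*sqrt(17) (O = sqrt(-17) = I*sqrt(17) ≈ 4.1231*I)
z(U) = -1 (z(U) = -6 + 5 = -1)
D(X, L) = X + I*sqrt(17)
-29525 + D(1**2, z(-5)) = -29525 + (1**2 + I*sqrt(17)) = -29525 + (1 + I*sqrt(17)) = -29524 + I*sqrt(17)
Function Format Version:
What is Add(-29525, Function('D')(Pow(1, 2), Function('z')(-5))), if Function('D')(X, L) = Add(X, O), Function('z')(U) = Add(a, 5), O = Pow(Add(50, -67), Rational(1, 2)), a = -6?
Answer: Add(-29524, Mul(I, Pow(17, Rational(1, 2)))) ≈ Add(-29524., Mul(4.1231, I))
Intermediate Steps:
O = Mul(I, Pow(17, Rational(1, 2))) (O = Pow(-17, Rational(1, 2)) = Mul(I, Pow(17, Rational(1, 2))) ≈ Mul(4.1231, I))
Function('z')(U) = -1 (Function('z')(U) = Add(-6, 5) = -1)
Function('D')(X, L) = Add(X, Mul(I, Pow(17, Rational(1, 2))))
Add(-29525, Function('D')(Pow(1, 2), Function('z')(-5))) = Add(-29525, Add(Pow(1, 2), Mul(I, Pow(17, Rational(1, 2))))) = Add(-29525, Add(1, Mul(I, Pow(17, Rational(1, 2))))) = Add(-29524, Mul(I, Pow(17, Rational(1, 2))))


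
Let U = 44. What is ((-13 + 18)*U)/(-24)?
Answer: -55/6 ≈ -9.1667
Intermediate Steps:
((-13 + 18)*U)/(-24) = ((-13 + 18)*44)/(-24) = (5*44)*(-1/24) = 220*(-1/24) = -55/6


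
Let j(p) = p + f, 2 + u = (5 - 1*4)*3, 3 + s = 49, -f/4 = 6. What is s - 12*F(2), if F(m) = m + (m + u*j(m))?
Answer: 262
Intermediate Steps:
f = -24 (f = -4*6 = -24)
s = 46 (s = -3 + 49 = 46)
u = 1 (u = -2 + (5 - 1*4)*3 = -2 + (5 - 4)*3 = -2 + 1*3 = -2 + 3 = 1)
j(p) = -24 + p (j(p) = p - 24 = -24 + p)
F(m) = -24 + 3*m (F(m) = m + (m + 1*(-24 + m)) = m + (m + (-24 + m)) = m + (-24 + 2*m) = -24 + 3*m)
s - 12*F(2) = 46 - 12*(-24 + 3*2) = 46 - 12*(-24 + 6) = 46 - 12*(-18) = 46 + 216 = 262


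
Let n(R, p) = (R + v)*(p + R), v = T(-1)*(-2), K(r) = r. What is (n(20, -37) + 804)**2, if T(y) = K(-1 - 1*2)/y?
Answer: 320356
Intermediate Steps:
T(y) = -3/y (T(y) = (-1 - 1*2)/y = (-1 - 2)/y = -3/y)
v = -6 (v = -3/(-1)*(-2) = -3*(-1)*(-2) = 3*(-2) = -6)
n(R, p) = (-6 + R)*(R + p) (n(R, p) = (R - 6)*(p + R) = (-6 + R)*(R + p))
(n(20, -37) + 804)**2 = ((20**2 - 6*20 - 6*(-37) + 20*(-37)) + 804)**2 = ((400 - 120 + 222 - 740) + 804)**2 = (-238 + 804)**2 = 566**2 = 320356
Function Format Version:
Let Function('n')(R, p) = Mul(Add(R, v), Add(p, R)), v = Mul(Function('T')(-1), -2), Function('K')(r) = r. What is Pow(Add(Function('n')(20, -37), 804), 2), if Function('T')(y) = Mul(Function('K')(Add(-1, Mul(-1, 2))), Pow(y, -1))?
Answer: 320356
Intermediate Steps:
Function('T')(y) = Mul(-3, Pow(y, -1)) (Function('T')(y) = Mul(Add(-1, Mul(-1, 2)), Pow(y, -1)) = Mul(Add(-1, -2), Pow(y, -1)) = Mul(-3, Pow(y, -1)))
v = -6 (v = Mul(Mul(-3, Pow(-1, -1)), -2) = Mul(Mul(-3, -1), -2) = Mul(3, -2) = -6)
Function('n')(R, p) = Mul(Add(-6, R), Add(R, p)) (Function('n')(R, p) = Mul(Add(R, -6), Add(p, R)) = Mul(Add(-6, R), Add(R, p)))
Pow(Add(Function('n')(20, -37), 804), 2) = Pow(Add(Add(Pow(20, 2), Mul(-6, 20), Mul(-6, -37), Mul(20, -37)), 804), 2) = Pow(Add(Add(400, -120, 222, -740), 804), 2) = Pow(Add(-238, 804), 2) = Pow(566, 2) = 320356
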